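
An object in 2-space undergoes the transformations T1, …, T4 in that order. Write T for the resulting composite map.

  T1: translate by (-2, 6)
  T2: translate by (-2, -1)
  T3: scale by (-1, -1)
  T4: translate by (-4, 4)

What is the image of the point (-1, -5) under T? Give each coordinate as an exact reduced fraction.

T(p) = (1, 4)

T1 translate by (-2, 6): (-1, -5) → (-3, 1)
T2 translate by (-2, -1): (-3, 1) → (-5, 0)
T3 scale by (-1, -1): (-5, 0) → (5, 0)
T4 translate by (-4, 4): (5, 0) → (1, 4)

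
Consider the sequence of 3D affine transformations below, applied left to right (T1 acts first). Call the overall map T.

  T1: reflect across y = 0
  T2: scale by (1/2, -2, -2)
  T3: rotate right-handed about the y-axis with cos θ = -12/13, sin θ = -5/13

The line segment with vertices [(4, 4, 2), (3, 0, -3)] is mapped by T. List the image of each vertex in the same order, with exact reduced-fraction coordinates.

image vertices: (-4/13, 8, 58/13), (-48/13, 0, -129/26)

T1 reflect across y = 0: (4, 4, 2) → (4, -4, 2); (3, 0, -3) → (3, 0, -3)
T2 scale by (1/2, -2, -2): (4, -4, 2) → (2, 8, -4); (3, 0, -3) → (3/2, 0, 6)
T3 rotate right-handed about the y-axis with cos θ = -12/13, sin θ = -5/13: (2, 8, -4) → (-4/13, 8, 58/13); (3/2, 0, 6) → (-48/13, 0, -129/26)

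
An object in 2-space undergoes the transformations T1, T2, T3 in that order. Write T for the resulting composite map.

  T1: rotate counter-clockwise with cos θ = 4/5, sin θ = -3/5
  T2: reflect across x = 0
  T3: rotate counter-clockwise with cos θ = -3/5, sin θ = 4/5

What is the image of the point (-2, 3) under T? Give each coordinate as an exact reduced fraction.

T1 rotate counter-clockwise with cos θ = 4/5, sin θ = -3/5: (-2, 3) → (1/5, 18/5)
T2 reflect across x = 0: (1/5, 18/5) → (-1/5, 18/5)
T3 rotate counter-clockwise with cos θ = -3/5, sin θ = 4/5: (-1/5, 18/5) → (-69/25, -58/25)

T(p) = (-69/25, -58/25)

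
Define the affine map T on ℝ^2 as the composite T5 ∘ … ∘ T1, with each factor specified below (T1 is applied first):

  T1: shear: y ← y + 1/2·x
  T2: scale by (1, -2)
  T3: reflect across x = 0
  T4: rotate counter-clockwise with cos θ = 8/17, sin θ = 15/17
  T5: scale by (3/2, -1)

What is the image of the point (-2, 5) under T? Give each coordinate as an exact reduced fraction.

T1 shear: y ← y + 1/2·x: (-2, 5) → (-2, 4)
T2 scale by (1, -2): (-2, 4) → (-2, -8)
T3 reflect across x = 0: (-2, -8) → (2, -8)
T4 rotate counter-clockwise with cos θ = 8/17, sin θ = 15/17: (2, -8) → (8, -2)
T5 scale by (3/2, -1): (8, -2) → (12, 2)

T(p) = (12, 2)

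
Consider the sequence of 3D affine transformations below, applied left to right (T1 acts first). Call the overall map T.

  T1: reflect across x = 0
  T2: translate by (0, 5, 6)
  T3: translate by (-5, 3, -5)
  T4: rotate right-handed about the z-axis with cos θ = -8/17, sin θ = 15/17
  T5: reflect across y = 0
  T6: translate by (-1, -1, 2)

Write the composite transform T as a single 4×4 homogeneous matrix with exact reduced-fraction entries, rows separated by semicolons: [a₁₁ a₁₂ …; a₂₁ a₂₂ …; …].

T = [8/17 -15/17 0 -97/17; 15/17 8/17 0 122/17; 0 0 1 3; 0 0 0 1]

T1 = [-1 0 0 0; 0 1 0 0; 0 0 1 0; 0 0 0 1]
T2·T1 = [-1 0 0 0; 0 1 0 5; 0 0 1 6; 0 0 0 1]
T3·…·T1 = [-1 0 0 -5; 0 1 0 8; 0 0 1 1; 0 0 0 1]
T4·…·T1 = [8/17 -15/17 0 -80/17; -15/17 -8/17 0 -139/17; 0 0 1 1; 0 0 0 1]
T5·…·T1 = [8/17 -15/17 0 -80/17; 15/17 8/17 0 139/17; 0 0 1 1; 0 0 0 1]
T6·…·T1 = [8/17 -15/17 0 -97/17; 15/17 8/17 0 122/17; 0 0 1 3; 0 0 0 1]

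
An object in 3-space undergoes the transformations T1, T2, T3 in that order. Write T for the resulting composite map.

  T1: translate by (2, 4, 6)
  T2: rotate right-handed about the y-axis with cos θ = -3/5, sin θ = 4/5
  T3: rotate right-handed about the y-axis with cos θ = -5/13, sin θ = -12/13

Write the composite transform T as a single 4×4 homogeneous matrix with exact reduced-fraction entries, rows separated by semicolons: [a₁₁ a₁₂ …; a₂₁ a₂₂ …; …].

T1 = [1 0 0 2; 0 1 0 4; 0 0 1 6; 0 0 0 1]
T2·T1 = [-3/5 0 4/5 18/5; 0 1 0 4; -4/5 0 -3/5 -26/5; 0 0 0 1]
T3·…·T1 = [63/65 0 16/65 222/65; 0 1 0 4; -16/65 0 63/65 346/65; 0 0 0 1]

T = [63/65 0 16/65 222/65; 0 1 0 4; -16/65 0 63/65 346/65; 0 0 0 1]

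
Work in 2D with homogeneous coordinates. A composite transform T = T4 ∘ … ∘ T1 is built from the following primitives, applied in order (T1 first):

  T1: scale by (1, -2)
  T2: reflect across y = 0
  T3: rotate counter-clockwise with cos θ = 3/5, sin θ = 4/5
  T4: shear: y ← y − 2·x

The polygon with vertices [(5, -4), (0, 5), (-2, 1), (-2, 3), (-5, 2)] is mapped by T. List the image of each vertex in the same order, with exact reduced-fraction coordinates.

T1 scale by (1, -2): (5, -4) → (5, 8); (0, 5) → (0, -10); (-2, 1) → (-2, -2); (-2, 3) → (-2, -6); (-5, 2) → (-5, -4)
T2 reflect across y = 0: (5, 8) → (5, -8); (0, -10) → (0, 10); (-2, -2) → (-2, 2); (-2, -6) → (-2, 6); (-5, -4) → (-5, 4)
T3 rotate counter-clockwise with cos θ = 3/5, sin θ = 4/5: (5, -8) → (47/5, -4/5); (0, 10) → (-8, 6); (-2, 2) → (-14/5, -2/5); (-2, 6) → (-6, 2); (-5, 4) → (-31/5, -8/5)
T4 shear: y ← y − 2·x: (47/5, -4/5) → (47/5, -98/5); (-8, 6) → (-8, 22); (-14/5, -2/5) → (-14/5, 26/5); (-6, 2) → (-6, 14); (-31/5, -8/5) → (-31/5, 54/5)

image vertices: (47/5, -98/5), (-8, 22), (-14/5, 26/5), (-6, 14), (-31/5, 54/5)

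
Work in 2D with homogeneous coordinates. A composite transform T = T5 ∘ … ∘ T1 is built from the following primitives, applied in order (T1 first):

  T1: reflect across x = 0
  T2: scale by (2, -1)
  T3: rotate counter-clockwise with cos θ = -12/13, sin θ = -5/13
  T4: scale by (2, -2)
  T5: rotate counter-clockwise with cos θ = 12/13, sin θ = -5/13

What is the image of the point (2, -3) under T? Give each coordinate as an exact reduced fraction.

T(p) = (1672/169, -246/169)

T1 reflect across x = 0: (2, -3) → (-2, -3)
T2 scale by (2, -1): (-2, -3) → (-4, 3)
T3 rotate counter-clockwise with cos θ = -12/13, sin θ = -5/13: (-4, 3) → (63/13, -16/13)
T4 scale by (2, -2): (63/13, -16/13) → (126/13, 32/13)
T5 rotate counter-clockwise with cos θ = 12/13, sin θ = -5/13: (126/13, 32/13) → (1672/169, -246/169)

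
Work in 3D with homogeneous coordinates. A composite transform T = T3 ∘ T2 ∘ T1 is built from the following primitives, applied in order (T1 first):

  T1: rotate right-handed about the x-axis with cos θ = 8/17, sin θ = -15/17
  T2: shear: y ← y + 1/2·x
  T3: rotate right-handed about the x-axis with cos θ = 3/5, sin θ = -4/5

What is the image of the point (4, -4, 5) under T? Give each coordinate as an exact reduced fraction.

T1 rotate right-handed about the x-axis with cos θ = 8/17, sin θ = -15/17: (4, -4, 5) → (4, 43/17, 100/17)
T2 shear: y ← y + 1/2·x: (4, 43/17, 100/17) → (4, 77/17, 100/17)
T3 rotate right-handed about the x-axis with cos θ = 3/5, sin θ = -4/5: (4, 77/17, 100/17) → (4, 631/85, -8/85)

T(p) = (4, 631/85, -8/85)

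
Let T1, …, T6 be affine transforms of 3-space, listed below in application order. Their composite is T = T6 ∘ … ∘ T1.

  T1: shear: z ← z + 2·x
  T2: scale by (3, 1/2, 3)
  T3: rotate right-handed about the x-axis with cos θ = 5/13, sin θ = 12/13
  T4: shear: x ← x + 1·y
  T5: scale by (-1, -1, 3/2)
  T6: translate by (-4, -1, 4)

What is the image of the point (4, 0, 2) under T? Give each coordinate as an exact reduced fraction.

T1 shear: z ← z + 2·x: (4, 0, 2) → (4, 0, 10)
T2 scale by (3, 1/2, 3): (4, 0, 10) → (12, 0, 30)
T3 rotate right-handed about the x-axis with cos θ = 5/13, sin θ = 12/13: (12, 0, 30) → (12, -360/13, 150/13)
T4 shear: x ← x + 1·y: (12, -360/13, 150/13) → (-204/13, -360/13, 150/13)
T5 scale by (-1, -1, 3/2): (-204/13, -360/13, 150/13) → (204/13, 360/13, 225/13)
T6 translate by (-4, -1, 4): (204/13, 360/13, 225/13) → (152/13, 347/13, 277/13)

T(p) = (152/13, 347/13, 277/13)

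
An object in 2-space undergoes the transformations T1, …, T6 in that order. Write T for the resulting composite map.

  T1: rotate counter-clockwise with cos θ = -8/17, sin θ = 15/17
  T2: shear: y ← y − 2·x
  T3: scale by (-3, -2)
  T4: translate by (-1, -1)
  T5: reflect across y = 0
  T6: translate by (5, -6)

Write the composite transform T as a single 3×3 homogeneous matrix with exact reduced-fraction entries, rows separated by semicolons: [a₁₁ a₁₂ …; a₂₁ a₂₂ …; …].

T1 = [-8/17 -15/17 0; 15/17 -8/17 0; 0 0 1]
T2·T1 = [-8/17 -15/17 0; 31/17 22/17 0; 0 0 1]
T3·…·T1 = [24/17 45/17 0; -62/17 -44/17 0; 0 0 1]
T4·…·T1 = [24/17 45/17 -1; -62/17 -44/17 -1; 0 0 1]
T5·…·T1 = [24/17 45/17 -1; 62/17 44/17 1; 0 0 1]
T6·…·T1 = [24/17 45/17 4; 62/17 44/17 -5; 0 0 1]

T = [24/17 45/17 4; 62/17 44/17 -5; 0 0 1]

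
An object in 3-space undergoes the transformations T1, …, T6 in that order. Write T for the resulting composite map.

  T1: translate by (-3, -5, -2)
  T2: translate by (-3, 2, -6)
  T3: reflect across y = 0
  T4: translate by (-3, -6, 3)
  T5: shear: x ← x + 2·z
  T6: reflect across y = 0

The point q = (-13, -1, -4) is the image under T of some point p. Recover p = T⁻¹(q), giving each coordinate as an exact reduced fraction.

T1 = [1 0 0 -3; 0 1 0 -5; 0 0 1 -2; 0 0 0 1]
T2·T1 = [1 0 0 -6; 0 1 0 -3; 0 0 1 -8; 0 0 0 1]
T3·…·T1 = [1 0 0 -6; 0 -1 0 3; 0 0 1 -8; 0 0 0 1]
T4·…·T1 = [1 0 0 -9; 0 -1 0 -3; 0 0 1 -5; 0 0 0 1]
T5·…·T1 = [1 0 2 -19; 0 -1 0 -3; 0 0 1 -5; 0 0 0 1]
T6·…·T1 = [1 0 2 -19; 0 1 0 3; 0 0 1 -5; 0 0 0 1]
det M = 1; M⁻¹ = [1 0 -2 9; 0 1 0 -3; 0 0 1 5; 0 0 0 1]
M⁻¹ · (-13, -1, -4)ᵀ = (4, -4, 1)ᵀ

p = (4, -4, 1)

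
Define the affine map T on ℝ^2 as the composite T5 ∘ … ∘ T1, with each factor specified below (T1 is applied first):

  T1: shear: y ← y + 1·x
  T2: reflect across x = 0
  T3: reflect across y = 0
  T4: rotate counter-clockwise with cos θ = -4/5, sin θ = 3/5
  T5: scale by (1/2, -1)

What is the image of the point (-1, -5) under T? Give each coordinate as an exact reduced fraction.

T1 shear: y ← y + 1·x: (-1, -5) → (-1, -6)
T2 reflect across x = 0: (-1, -6) → (1, -6)
T3 reflect across y = 0: (1, -6) → (1, 6)
T4 rotate counter-clockwise with cos θ = -4/5, sin θ = 3/5: (1, 6) → (-22/5, -21/5)
T5 scale by (1/2, -1): (-22/5, -21/5) → (-11/5, 21/5)

T(p) = (-11/5, 21/5)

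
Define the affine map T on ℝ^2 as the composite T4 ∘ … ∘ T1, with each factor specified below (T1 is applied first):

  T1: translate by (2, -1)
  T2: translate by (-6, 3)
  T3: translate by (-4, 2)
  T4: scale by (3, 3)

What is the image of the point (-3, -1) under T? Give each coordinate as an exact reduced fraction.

T(p) = (-33, 9)

T1 translate by (2, -1): (-3, -1) → (-1, -2)
T2 translate by (-6, 3): (-1, -2) → (-7, 1)
T3 translate by (-4, 2): (-7, 1) → (-11, 3)
T4 scale by (3, 3): (-11, 3) → (-33, 9)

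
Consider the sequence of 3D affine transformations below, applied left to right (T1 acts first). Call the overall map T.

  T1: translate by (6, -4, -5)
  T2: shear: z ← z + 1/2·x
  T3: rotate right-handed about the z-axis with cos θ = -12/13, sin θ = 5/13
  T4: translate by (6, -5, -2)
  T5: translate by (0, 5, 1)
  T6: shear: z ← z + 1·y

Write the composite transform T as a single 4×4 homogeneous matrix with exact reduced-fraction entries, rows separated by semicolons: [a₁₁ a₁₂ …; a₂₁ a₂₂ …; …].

T = [-12/13 -5/13 0 2; 5/13 -12/13 0 6; 23/26 -12/13 1 3; 0 0 0 1]

T1 = [1 0 0 6; 0 1 0 -4; 0 0 1 -5; 0 0 0 1]
T2·T1 = [1 0 0 6; 0 1 0 -4; 1/2 0 1 -2; 0 0 0 1]
T3·…·T1 = [-12/13 -5/13 0 -4; 5/13 -12/13 0 6; 1/2 0 1 -2; 0 0 0 1]
T4·…·T1 = [-12/13 -5/13 0 2; 5/13 -12/13 0 1; 1/2 0 1 -4; 0 0 0 1]
T5·…·T1 = [-12/13 -5/13 0 2; 5/13 -12/13 0 6; 1/2 0 1 -3; 0 0 0 1]
T6·…·T1 = [-12/13 -5/13 0 2; 5/13 -12/13 0 6; 23/26 -12/13 1 3; 0 0 0 1]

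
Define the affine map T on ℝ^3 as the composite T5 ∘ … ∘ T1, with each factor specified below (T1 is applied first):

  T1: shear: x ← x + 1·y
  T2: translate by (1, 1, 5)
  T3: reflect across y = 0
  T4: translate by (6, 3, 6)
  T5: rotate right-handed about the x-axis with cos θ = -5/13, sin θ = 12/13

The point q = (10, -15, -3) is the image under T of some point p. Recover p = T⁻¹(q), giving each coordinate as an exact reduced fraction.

T1 = [1 1 0 0; 0 1 0 0; 0 0 1 0; 0 0 0 1]
T2·T1 = [1 1 0 1; 0 1 0 1; 0 0 1 5; 0 0 0 1]
T3·…·T1 = [1 1 0 1; 0 -1 0 -1; 0 0 1 5; 0 0 0 1]
T4·…·T1 = [1 1 0 7; 0 -1 0 2; 0 0 1 11; 0 0 0 1]
T5·…·T1 = [1 1 0 7; 0 5/13 -12/13 -142/13; 0 -12/13 -5/13 -31/13; 0 0 0 1]
det M = -1; M⁻¹ = [1 -5/13 12/13 -9; 0 5/13 -12/13 2; 0 -12/13 -5/13 -11; 0 0 0 1]
M⁻¹ · (10, -15, -3)ᵀ = (4, -1, 4)ᵀ

p = (4, -1, 4)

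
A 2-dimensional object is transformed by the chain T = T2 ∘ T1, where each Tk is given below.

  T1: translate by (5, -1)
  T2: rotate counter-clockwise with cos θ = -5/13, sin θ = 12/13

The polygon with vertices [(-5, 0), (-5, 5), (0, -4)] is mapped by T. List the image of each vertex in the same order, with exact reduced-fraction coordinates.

T1 translate by (5, -1): (-5, 0) → (0, -1); (-5, 5) → (0, 4); (0, -4) → (5, -5)
T2 rotate counter-clockwise with cos θ = -5/13, sin θ = 12/13: (0, -1) → (12/13, 5/13); (0, 4) → (-48/13, -20/13); (5, -5) → (35/13, 85/13)

image vertices: (12/13, 5/13), (-48/13, -20/13), (35/13, 85/13)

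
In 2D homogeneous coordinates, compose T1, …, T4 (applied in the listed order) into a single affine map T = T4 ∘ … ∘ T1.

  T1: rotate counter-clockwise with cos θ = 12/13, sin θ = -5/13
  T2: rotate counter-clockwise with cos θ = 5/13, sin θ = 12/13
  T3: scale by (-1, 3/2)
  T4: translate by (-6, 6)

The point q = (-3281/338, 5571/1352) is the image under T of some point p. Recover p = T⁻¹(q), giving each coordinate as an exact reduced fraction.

p = (7/4, -7/2)

T1 = [12/13 5/13 0; -5/13 12/13 0; 0 0 1]
T2·T1 = [120/169 -119/169 0; 119/169 120/169 0; 0 0 1]
T3·…·T1 = [-120/169 119/169 0; 357/338 180/169 0; 0 0 1]
T4·…·T1 = [-120/169 119/169 -6; 357/338 180/169 6; 0 0 1]
det M = -3/2; M⁻¹ = [-120/169 238/507 -92/13; 119/169 80/169 18/13; 0 0 1]
M⁻¹ · (-3281/338, 5571/1352)ᵀ = (7/4, -7/2)ᵀ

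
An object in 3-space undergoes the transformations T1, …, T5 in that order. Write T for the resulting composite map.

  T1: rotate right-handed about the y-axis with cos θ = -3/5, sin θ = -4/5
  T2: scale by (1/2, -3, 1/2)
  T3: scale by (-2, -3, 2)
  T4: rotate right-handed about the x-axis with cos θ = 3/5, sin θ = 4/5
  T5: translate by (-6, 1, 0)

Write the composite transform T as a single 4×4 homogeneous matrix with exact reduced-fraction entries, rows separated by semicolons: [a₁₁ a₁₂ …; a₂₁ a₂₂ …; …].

T1 = [-3/5 0 -4/5 0; 0 1 0 0; 4/5 0 -3/5 0; 0 0 0 1]
T2·T1 = [-3/10 0 -2/5 0; 0 -3 0 0; 2/5 0 -3/10 0; 0 0 0 1]
T3·…·T1 = [3/5 0 4/5 0; 0 9 0 0; 4/5 0 -3/5 0; 0 0 0 1]
T4·…·T1 = [3/5 0 4/5 0; -16/25 27/5 12/25 0; 12/25 36/5 -9/25 0; 0 0 0 1]
T5·…·T1 = [3/5 0 4/5 -6; -16/25 27/5 12/25 1; 12/25 36/5 -9/25 0; 0 0 0 1]

T = [3/5 0 4/5 -6; -16/25 27/5 12/25 1; 12/25 36/5 -9/25 0; 0 0 0 1]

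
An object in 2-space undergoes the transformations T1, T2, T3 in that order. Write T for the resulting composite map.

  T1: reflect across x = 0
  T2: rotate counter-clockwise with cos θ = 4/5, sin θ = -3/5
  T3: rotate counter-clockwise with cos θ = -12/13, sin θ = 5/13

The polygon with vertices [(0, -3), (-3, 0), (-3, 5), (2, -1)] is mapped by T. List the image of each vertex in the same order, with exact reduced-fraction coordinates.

T1 reflect across x = 0: (0, -3) → (0, -3); (-3, 0) → (3, 0); (-3, 5) → (3, 5); (2, -1) → (-2, -1)
T2 rotate counter-clockwise with cos θ = 4/5, sin θ = -3/5: (0, -3) → (-9/5, -12/5); (3, 0) → (12/5, -9/5); (3, 5) → (27/5, 11/5); (-2, -1) → (-11/5, 2/5)
T3 rotate counter-clockwise with cos θ = -12/13, sin θ = 5/13: (-9/5, -12/5) → (168/65, 99/65); (12/5, -9/5) → (-99/65, 168/65); (27/5, 11/5) → (-379/65, 3/65); (-11/5, 2/5) → (122/65, -79/65)

image vertices: (168/65, 99/65), (-99/65, 168/65), (-379/65, 3/65), (122/65, -79/65)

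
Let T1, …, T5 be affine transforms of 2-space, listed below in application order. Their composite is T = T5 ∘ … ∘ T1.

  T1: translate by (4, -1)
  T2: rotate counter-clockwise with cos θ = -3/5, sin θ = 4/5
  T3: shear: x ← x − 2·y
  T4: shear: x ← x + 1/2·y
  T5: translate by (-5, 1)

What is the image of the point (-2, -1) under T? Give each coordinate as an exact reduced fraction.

T(p) = (-44/5, 19/5)

T1 translate by (4, -1): (-2, -1) → (2, -2)
T2 rotate counter-clockwise with cos θ = -3/5, sin θ = 4/5: (2, -2) → (2/5, 14/5)
T3 shear: x ← x − 2·y: (2/5, 14/5) → (-26/5, 14/5)
T4 shear: x ← x + 1/2·y: (-26/5, 14/5) → (-19/5, 14/5)
T5 translate by (-5, 1): (-19/5, 14/5) → (-44/5, 19/5)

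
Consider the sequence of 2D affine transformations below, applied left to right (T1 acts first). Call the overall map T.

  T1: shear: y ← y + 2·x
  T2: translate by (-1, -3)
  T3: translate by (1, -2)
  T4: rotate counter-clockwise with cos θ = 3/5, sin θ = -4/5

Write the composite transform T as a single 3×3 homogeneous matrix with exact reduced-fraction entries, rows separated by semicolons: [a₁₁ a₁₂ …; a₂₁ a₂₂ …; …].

T1 = [1 0 0; 2 1 0; 0 0 1]
T2·T1 = [1 0 -1; 2 1 -3; 0 0 1]
T3·…·T1 = [1 0 0; 2 1 -5; 0 0 1]
T4·…·T1 = [11/5 4/5 -4; 2/5 3/5 -3; 0 0 1]

T = [11/5 4/5 -4; 2/5 3/5 -3; 0 0 1]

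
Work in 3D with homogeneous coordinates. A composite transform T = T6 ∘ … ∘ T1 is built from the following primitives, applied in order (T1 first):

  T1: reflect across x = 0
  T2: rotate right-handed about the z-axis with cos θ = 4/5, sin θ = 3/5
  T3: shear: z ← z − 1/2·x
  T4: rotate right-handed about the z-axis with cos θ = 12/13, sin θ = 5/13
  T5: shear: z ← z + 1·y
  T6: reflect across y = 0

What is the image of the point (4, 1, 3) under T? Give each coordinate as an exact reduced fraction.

T(p) = (-188/65, 191/65, 51/26)

T1 reflect across x = 0: (4, 1, 3) → (-4, 1, 3)
T2 rotate right-handed about the z-axis with cos θ = 4/5, sin θ = 3/5: (-4, 1, 3) → (-19/5, -8/5, 3)
T3 shear: z ← z − 1/2·x: (-19/5, -8/5, 3) → (-19/5, -8/5, 49/10)
T4 rotate right-handed about the z-axis with cos θ = 12/13, sin θ = 5/13: (-19/5, -8/5, 49/10) → (-188/65, -191/65, 49/10)
T5 shear: z ← z + 1·y: (-188/65, -191/65, 49/10) → (-188/65, -191/65, 51/26)
T6 reflect across y = 0: (-188/65, -191/65, 51/26) → (-188/65, 191/65, 51/26)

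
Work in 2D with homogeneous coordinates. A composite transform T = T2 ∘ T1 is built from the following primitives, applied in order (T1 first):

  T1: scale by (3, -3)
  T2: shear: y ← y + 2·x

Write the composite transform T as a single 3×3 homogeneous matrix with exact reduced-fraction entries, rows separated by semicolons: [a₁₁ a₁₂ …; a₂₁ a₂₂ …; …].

T1 = [3 0 0; 0 -3 0; 0 0 1]
T2·T1 = [3 0 0; 6 -3 0; 0 0 1]

T = [3 0 0; 6 -3 0; 0 0 1]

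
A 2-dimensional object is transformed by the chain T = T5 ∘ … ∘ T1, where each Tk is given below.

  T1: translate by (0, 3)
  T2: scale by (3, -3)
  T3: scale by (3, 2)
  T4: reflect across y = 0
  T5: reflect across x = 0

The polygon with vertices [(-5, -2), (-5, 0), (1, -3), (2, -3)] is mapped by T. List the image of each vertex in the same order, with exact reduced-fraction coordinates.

T1 translate by (0, 3): (-5, -2) → (-5, 1); (-5, 0) → (-5, 3); (1, -3) → (1, 0); (2, -3) → (2, 0)
T2 scale by (3, -3): (-5, 1) → (-15, -3); (-5, 3) → (-15, -9); (1, 0) → (3, 0); (2, 0) → (6, 0)
T3 scale by (3, 2): (-15, -3) → (-45, -6); (-15, -9) → (-45, -18); (3, 0) → (9, 0); (6, 0) → (18, 0)
T4 reflect across y = 0: (-45, -6) → (-45, 6); (-45, -18) → (-45, 18); (9, 0) → (9, 0); (18, 0) → (18, 0)
T5 reflect across x = 0: (-45, 6) → (45, 6); (-45, 18) → (45, 18); (9, 0) → (-9, 0); (18, 0) → (-18, 0)

image vertices: (45, 6), (45, 18), (-9, 0), (-18, 0)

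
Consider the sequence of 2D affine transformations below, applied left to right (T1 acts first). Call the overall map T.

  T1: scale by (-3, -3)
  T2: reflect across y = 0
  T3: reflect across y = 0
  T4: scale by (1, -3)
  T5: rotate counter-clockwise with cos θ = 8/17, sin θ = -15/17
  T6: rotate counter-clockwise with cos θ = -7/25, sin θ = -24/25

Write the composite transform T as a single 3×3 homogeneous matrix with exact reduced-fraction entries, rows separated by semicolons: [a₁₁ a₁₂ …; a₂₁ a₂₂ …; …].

T1 = [-3 0 0; 0 -3 0; 0 0 1]
T2·T1 = [-3 0 0; 0 3 0; 0 0 1]
T3·…·T1 = [-3 0 0; 0 -3 0; 0 0 1]
T4·…·T1 = [-3 0 0; 0 9 0; 0 0 1]
T5·…·T1 = [-24/17 135/17 0; 45/17 72/17 0; 0 0 1]
T6·…·T1 = [1248/425 783/425 0; 261/425 -3744/425 0; 0 0 1]

T = [1248/425 783/425 0; 261/425 -3744/425 0; 0 0 1]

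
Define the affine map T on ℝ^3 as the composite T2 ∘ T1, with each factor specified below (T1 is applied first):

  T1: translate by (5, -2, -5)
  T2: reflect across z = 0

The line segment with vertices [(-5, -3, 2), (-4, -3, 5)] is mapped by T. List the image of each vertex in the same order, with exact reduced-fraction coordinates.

image vertices: (0, -5, 3), (1, -5, 0)

T1 translate by (5, -2, -5): (-5, -3, 2) → (0, -5, -3); (-4, -3, 5) → (1, -5, 0)
T2 reflect across z = 0: (0, -5, -3) → (0, -5, 3); (1, -5, 0) → (1, -5, 0)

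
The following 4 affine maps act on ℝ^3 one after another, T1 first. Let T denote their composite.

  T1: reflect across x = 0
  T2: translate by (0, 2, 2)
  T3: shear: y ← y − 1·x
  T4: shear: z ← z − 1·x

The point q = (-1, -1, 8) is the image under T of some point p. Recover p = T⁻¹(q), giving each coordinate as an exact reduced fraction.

p = (1, -4, 5)

T1 = [-1 0 0 0; 0 1 0 0; 0 0 1 0; 0 0 0 1]
T2·T1 = [-1 0 0 0; 0 1 0 2; 0 0 1 2; 0 0 0 1]
T3·…·T1 = [-1 0 0 0; 1 1 0 2; 0 0 1 2; 0 0 0 1]
T4·…·T1 = [-1 0 0 0; 1 1 0 2; 1 0 1 2; 0 0 0 1]
det M = -1; M⁻¹ = [-1 0 0 0; 1 1 0 -2; 1 0 1 -2; 0 0 0 1]
M⁻¹ · (-1, -1, 8)ᵀ = (1, -4, 5)ᵀ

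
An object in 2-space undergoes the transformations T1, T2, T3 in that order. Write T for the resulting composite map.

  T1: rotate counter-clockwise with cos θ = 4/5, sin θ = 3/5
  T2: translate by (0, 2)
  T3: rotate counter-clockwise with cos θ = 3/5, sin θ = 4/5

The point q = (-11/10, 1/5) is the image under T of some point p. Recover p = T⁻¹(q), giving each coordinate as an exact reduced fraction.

p = (-1, -1/2)

T1 = [4/5 -3/5 0; 3/5 4/5 0; 0 0 1]
T2·T1 = [4/5 -3/5 0; 3/5 4/5 2; 0 0 1]
T3·…·T1 = [0 -1 -8/5; 1 0 6/5; 0 0 1]
det M = 1; M⁻¹ = [0 1 -6/5; -1 0 -8/5; 0 0 1]
M⁻¹ · (-11/10, 1/5)ᵀ = (-1, -1/2)ᵀ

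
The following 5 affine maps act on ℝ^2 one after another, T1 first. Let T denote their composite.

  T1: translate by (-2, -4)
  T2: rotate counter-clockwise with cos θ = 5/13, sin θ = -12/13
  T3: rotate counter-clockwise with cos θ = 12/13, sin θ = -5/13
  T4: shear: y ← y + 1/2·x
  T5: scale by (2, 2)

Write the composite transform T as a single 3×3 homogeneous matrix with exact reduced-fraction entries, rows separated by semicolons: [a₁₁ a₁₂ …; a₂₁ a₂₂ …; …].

T1 = [1 0 -2; 0 1 -4; 0 0 1]
T2·T1 = [5/13 12/13 -58/13; -12/13 5/13 4/13; 0 0 1]
T3·…·T1 = [0 1 -4; -1 0 2; 0 0 1]
T4·…·T1 = [0 1 -4; -1 1/2 0; 0 0 1]
T5·…·T1 = [0 2 -8; -2 1 0; 0 0 1]

T = [0 2 -8; -2 1 0; 0 0 1]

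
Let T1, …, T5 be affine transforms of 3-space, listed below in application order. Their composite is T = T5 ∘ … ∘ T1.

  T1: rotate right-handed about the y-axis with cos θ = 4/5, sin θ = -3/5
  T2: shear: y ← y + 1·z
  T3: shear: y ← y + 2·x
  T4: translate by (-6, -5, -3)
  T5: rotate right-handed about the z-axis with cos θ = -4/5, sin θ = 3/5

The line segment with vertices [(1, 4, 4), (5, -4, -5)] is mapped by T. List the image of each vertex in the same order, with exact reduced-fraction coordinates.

T1 rotate right-handed about the y-axis with cos θ = 4/5, sin θ = -3/5: (1, 4, 4) → (-8/5, 4, 19/5); (5, -4, -5) → (7, -4, -1)
T2 shear: y ← y + 1·z: (-8/5, 4, 19/5) → (-8/5, 39/5, 19/5); (7, -4, -1) → (7, -5, -1)
T3 shear: y ← y + 2·x: (-8/5, 39/5, 19/5) → (-8/5, 23/5, 19/5); (7, -5, -1) → (7, 9, -1)
T4 translate by (-6, -5, -3): (-8/5, 23/5, 19/5) → (-38/5, -2/5, 4/5); (7, 9, -1) → (1, 4, -4)
T5 rotate right-handed about the z-axis with cos θ = -4/5, sin θ = 3/5: (-38/5, -2/5, 4/5) → (158/25, -106/25, 4/5); (1, 4, -4) → (-16/5, -13/5, -4)

image vertices: (158/25, -106/25, 4/5), (-16/5, -13/5, -4)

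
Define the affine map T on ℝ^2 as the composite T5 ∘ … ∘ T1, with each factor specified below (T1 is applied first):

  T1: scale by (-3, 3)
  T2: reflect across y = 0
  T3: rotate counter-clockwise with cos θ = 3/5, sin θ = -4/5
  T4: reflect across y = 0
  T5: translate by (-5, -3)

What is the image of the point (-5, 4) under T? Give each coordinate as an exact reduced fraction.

T1 scale by (-3, 3): (-5, 4) → (15, 12)
T2 reflect across y = 0: (15, 12) → (15, -12)
T3 rotate counter-clockwise with cos θ = 3/5, sin θ = -4/5: (15, -12) → (-3/5, -96/5)
T4 reflect across y = 0: (-3/5, -96/5) → (-3/5, 96/5)
T5 translate by (-5, -3): (-3/5, 96/5) → (-28/5, 81/5)

T(p) = (-28/5, 81/5)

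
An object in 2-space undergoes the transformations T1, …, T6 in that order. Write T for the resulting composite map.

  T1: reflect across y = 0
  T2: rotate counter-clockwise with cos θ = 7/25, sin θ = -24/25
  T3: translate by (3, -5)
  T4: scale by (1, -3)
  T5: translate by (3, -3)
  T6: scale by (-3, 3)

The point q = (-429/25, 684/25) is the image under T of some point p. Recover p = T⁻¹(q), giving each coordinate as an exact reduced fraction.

T1 = [1 0 0; 0 -1 0; 0 0 1]
T2·T1 = [7/25 -24/25 0; -24/25 -7/25 0; 0 0 1]
T3·…·T1 = [7/25 -24/25 3; -24/25 -7/25 -5; 0 0 1]
T4·…·T1 = [7/25 -24/25 3; 72/25 21/25 15; 0 0 1]
T5·…·T1 = [7/25 -24/25 6; 72/25 21/25 12; 0 0 1]
T6·…·T1 = [-21/25 72/25 -18; 216/25 63/25 36; 0 0 1]
det M = -27; M⁻¹ = [-7/75 8/75 -138/25; 8/25 7/225 116/25; 0 0 1]
M⁻¹ · (-429/25, 684/25)ᵀ = (-1, 0)ᵀ

p = (-1, 0)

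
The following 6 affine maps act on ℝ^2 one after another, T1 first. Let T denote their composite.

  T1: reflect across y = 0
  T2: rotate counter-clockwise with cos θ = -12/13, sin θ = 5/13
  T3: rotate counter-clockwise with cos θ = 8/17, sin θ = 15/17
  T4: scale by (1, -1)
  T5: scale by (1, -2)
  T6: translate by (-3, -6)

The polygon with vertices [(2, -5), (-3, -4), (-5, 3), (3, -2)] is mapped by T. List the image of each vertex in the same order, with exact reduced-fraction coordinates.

T1 reflect across y = 0: (2, -5) → (2, 5); (-3, -4) → (-3, 4); (-5, 3) → (-5, -3); (3, -2) → (3, 2)
T2 rotate counter-clockwise with cos θ = -12/13, sin θ = 5/13: (2, 5) → (-49/13, -50/13); (-3, 4) → (16/13, -63/13); (-5, -3) → (75/13, 11/13); (3, 2) → (-46/13, -9/13)
T3 rotate counter-clockwise with cos θ = 8/17, sin θ = 15/17: (-49/13, -50/13) → (358/221, -1135/221); (16/13, -63/13) → (1073/221, -264/221); (75/13, 11/13) → (435/221, 1213/221); (-46/13, -9/13) → (-233/221, -762/221)
T4 scale by (1, -1): (358/221, -1135/221) → (358/221, 1135/221); (1073/221, -264/221) → (1073/221, 264/221); (435/221, 1213/221) → (435/221, -1213/221); (-233/221, -762/221) → (-233/221, 762/221)
T5 scale by (1, -2): (358/221, 1135/221) → (358/221, -2270/221); (1073/221, 264/221) → (1073/221, -528/221); (435/221, -1213/221) → (435/221, 2426/221); (-233/221, 762/221) → (-233/221, -1524/221)
T6 translate by (-3, -6): (358/221, -2270/221) → (-305/221, -3596/221); (1073/221, -528/221) → (410/221, -1854/221); (435/221, 2426/221) → (-228/221, 1100/221); (-233/221, -1524/221) → (-896/221, -2850/221)

image vertices: (-305/221, -3596/221), (410/221, -1854/221), (-228/221, 1100/221), (-896/221, -2850/221)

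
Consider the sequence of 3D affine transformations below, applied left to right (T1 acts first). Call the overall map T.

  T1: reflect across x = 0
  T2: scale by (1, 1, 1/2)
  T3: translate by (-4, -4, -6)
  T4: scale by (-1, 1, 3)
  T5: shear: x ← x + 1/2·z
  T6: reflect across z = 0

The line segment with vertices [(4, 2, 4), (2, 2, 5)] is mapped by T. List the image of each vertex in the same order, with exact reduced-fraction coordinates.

T1 reflect across x = 0: (4, 2, 4) → (-4, 2, 4); (2, 2, 5) → (-2, 2, 5)
T2 scale by (1, 1, 1/2): (-4, 2, 4) → (-4, 2, 2); (-2, 2, 5) → (-2, 2, 5/2)
T3 translate by (-4, -4, -6): (-4, 2, 2) → (-8, -2, -4); (-2, 2, 5/2) → (-6, -2, -7/2)
T4 scale by (-1, 1, 3): (-8, -2, -4) → (8, -2, -12); (-6, -2, -7/2) → (6, -2, -21/2)
T5 shear: x ← x + 1/2·z: (8, -2, -12) → (2, -2, -12); (6, -2, -21/2) → (3/4, -2, -21/2)
T6 reflect across z = 0: (2, -2, -12) → (2, -2, 12); (3/4, -2, -21/2) → (3/4, -2, 21/2)

image vertices: (2, -2, 12), (3/4, -2, 21/2)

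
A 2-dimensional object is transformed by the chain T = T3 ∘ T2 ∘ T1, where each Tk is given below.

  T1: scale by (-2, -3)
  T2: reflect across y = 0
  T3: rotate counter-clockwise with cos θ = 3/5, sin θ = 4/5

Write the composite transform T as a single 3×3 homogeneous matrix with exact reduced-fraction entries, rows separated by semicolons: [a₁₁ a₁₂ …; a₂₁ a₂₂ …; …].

T = [-6/5 -12/5 0; -8/5 9/5 0; 0 0 1]

T1 = [-2 0 0; 0 -3 0; 0 0 1]
T2·T1 = [-2 0 0; 0 3 0; 0 0 1]
T3·…·T1 = [-6/5 -12/5 0; -8/5 9/5 0; 0 0 1]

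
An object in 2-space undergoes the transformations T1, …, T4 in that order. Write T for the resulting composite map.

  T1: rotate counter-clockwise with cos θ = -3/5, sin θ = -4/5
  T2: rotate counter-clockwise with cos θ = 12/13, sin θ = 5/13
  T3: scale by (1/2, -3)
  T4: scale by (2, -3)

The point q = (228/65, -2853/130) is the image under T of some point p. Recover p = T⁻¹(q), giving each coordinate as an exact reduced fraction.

T1 = [-3/5 4/5 0; -4/5 -3/5 0; 0 0 1]
T2·T1 = [-16/65 63/65 0; -63/65 -16/65 0; 0 0 1]
T3·…·T1 = [-8/65 63/130 0; 189/65 48/65 0; 0 0 1]
T4·…·T1 = [-16/65 63/65 0; -567/65 -144/65 0; 0 0 1]
det M = 9; M⁻¹ = [-16/65 -7/65 0; 63/65 -16/585 0; 0 0 1]
M⁻¹ · (228/65, -2853/130)ᵀ = (3/2, 4)ᵀ

p = (3/2, 4)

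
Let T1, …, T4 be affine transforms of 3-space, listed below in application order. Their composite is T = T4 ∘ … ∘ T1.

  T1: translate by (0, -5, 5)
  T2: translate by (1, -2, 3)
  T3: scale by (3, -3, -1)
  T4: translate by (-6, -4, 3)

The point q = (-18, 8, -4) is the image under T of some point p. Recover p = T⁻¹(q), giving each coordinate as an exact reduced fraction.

p = (-5, 3, -1)

T1 = [1 0 0 0; 0 1 0 -5; 0 0 1 5; 0 0 0 1]
T2·T1 = [1 0 0 1; 0 1 0 -7; 0 0 1 8; 0 0 0 1]
T3·…·T1 = [3 0 0 3; 0 -3 0 21; 0 0 -1 -8; 0 0 0 1]
T4·…·T1 = [3 0 0 -3; 0 -3 0 17; 0 0 -1 -5; 0 0 0 1]
det M = 9; M⁻¹ = [1/3 0 0 1; 0 -1/3 0 17/3; 0 0 -1 -5; 0 0 0 1]
M⁻¹ · (-18, 8, -4)ᵀ = (-5, 3, -1)ᵀ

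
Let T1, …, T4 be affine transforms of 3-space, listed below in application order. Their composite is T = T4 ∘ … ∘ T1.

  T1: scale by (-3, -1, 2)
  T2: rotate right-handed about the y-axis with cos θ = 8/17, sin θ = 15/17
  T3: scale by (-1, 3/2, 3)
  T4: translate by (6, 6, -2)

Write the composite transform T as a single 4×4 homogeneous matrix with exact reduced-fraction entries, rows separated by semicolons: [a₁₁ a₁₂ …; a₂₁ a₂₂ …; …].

T = [24/17 0 -30/17 6; 0 -3/2 0 6; 135/17 0 48/17 -2; 0 0 0 1]

T1 = [-3 0 0 0; 0 -1 0 0; 0 0 2 0; 0 0 0 1]
T2·T1 = [-24/17 0 30/17 0; 0 -1 0 0; 45/17 0 16/17 0; 0 0 0 1]
T3·…·T1 = [24/17 0 -30/17 0; 0 -3/2 0 0; 135/17 0 48/17 0; 0 0 0 1]
T4·…·T1 = [24/17 0 -30/17 6; 0 -3/2 0 6; 135/17 0 48/17 -2; 0 0 0 1]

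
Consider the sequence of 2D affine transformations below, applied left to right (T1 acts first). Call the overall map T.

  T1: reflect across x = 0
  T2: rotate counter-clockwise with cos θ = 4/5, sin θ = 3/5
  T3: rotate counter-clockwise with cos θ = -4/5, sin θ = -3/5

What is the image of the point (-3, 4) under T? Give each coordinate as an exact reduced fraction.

T(p) = (3, -4)

T1 reflect across x = 0: (-3, 4) → (3, 4)
T2 rotate counter-clockwise with cos θ = 4/5, sin θ = 3/5: (3, 4) → (0, 5)
T3 rotate counter-clockwise with cos θ = -4/5, sin θ = -3/5: (0, 5) → (3, -4)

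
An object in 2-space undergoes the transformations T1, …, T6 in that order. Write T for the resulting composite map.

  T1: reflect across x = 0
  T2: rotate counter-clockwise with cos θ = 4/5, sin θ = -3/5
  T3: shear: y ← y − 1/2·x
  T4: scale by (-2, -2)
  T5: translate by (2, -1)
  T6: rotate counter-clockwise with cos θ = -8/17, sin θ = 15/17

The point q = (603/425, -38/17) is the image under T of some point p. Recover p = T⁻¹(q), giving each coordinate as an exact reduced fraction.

T1 = [-1 0 0; 0 1 0; 0 0 1]
T2·T1 = [-4/5 3/5 0; 3/5 4/5 0; 0 0 1]
T3·…·T1 = [-4/5 3/5 0; 1 1/2 0; 0 0 1]
T4·…·T1 = [8/5 -6/5 0; -2 -1 0; 0 0 1]
T5·…·T1 = [8/5 -6/5 2; -2 -1 -1; 0 0 1]
T6·…·T1 = [86/85 123/85 -1/17; 40/17 -10/17 38/17; 0 0 1]
det M = -4; M⁻¹ = [5/34 123/340 -4/5; 10/17 -43/170 3/5; 0 0 1]
M⁻¹ · (603/425, -38/17)ᵀ = (-7/5, 2)ᵀ

p = (-7/5, 2)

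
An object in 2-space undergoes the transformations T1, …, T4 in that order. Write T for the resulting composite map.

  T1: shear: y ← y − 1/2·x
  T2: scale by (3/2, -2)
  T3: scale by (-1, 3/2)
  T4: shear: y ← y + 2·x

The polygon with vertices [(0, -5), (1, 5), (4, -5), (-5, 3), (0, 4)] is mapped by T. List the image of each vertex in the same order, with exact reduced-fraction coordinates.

image vertices: (0, 15), (-3/2, -33/2), (-6, 9), (15/2, -3/2), (0, -12)

T1 shear: y ← y − 1/2·x: (0, -5) → (0, -5); (1, 5) → (1, 9/2); (4, -5) → (4, -7); (-5, 3) → (-5, 11/2); (0, 4) → (0, 4)
T2 scale by (3/2, -2): (0, -5) → (0, 10); (1, 9/2) → (3/2, -9); (4, -7) → (6, 14); (-5, 11/2) → (-15/2, -11); (0, 4) → (0, -8)
T3 scale by (-1, 3/2): (0, 10) → (0, 15); (3/2, -9) → (-3/2, -27/2); (6, 14) → (-6, 21); (-15/2, -11) → (15/2, -33/2); (0, -8) → (0, -12)
T4 shear: y ← y + 2·x: (0, 15) → (0, 15); (-3/2, -27/2) → (-3/2, -33/2); (-6, 21) → (-6, 9); (15/2, -33/2) → (15/2, -3/2); (0, -12) → (0, -12)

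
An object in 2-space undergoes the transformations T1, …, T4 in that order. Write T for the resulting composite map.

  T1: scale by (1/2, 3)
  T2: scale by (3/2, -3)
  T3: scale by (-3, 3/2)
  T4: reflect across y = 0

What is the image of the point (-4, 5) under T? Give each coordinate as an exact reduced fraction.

T(p) = (9, 135/2)

T1 scale by (1/2, 3): (-4, 5) → (-2, 15)
T2 scale by (3/2, -3): (-2, 15) → (-3, -45)
T3 scale by (-3, 3/2): (-3, -45) → (9, -135/2)
T4 reflect across y = 0: (9, -135/2) → (9, 135/2)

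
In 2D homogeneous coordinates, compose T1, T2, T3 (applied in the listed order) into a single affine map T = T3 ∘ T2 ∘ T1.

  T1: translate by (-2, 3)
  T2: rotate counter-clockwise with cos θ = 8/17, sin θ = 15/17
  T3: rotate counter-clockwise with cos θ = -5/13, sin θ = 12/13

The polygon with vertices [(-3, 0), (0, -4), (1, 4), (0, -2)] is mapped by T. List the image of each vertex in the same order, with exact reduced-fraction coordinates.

T1 translate by (-2, 3): (-3, 0) → (-5, 3); (0, -4) → (-2, -1); (1, 4) → (-1, 7); (0, -2) → (-2, 1)
T2 rotate counter-clockwise with cos θ = 8/17, sin θ = 15/17: (-5, 3) → (-5, -3); (-2, -1) → (-1/17, -38/17); (-1, 7) → (-113/17, 41/17); (-2, 1) → (-31/17, -22/17)
T3 rotate counter-clockwise with cos θ = -5/13, sin θ = 12/13: (-5, -3) → (61/13, -45/13); (-1/17, -38/17) → (461/221, 178/221); (-113/17, 41/17) → (73/221, -1561/221); (-31/17, -22/17) → (419/221, -262/221)

image vertices: (61/13, -45/13), (461/221, 178/221), (73/221, -1561/221), (419/221, -262/221)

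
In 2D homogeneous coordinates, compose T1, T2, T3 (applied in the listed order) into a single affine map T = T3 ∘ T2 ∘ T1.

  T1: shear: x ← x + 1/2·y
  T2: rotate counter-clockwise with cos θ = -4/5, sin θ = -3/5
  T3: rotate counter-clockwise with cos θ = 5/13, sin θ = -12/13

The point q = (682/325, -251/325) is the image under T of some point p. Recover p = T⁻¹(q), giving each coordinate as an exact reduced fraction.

T1 = [1 1/2 0; 0 1 0; 0 0 1]
T2·T1 = [-4/5 1/5 0; -3/5 -11/10 0; 0 0 1]
T3·…·T1 = [-56/65 -61/65 0; 33/65 -79/130 0; 0 0 1]
det M = 1; M⁻¹ = [-79/130 61/65 0; -33/65 -56/65 0; 0 0 1]
M⁻¹ · (682/325, -251/325)ᵀ = (-2, -2/5)ᵀ

p = (-2, -2/5)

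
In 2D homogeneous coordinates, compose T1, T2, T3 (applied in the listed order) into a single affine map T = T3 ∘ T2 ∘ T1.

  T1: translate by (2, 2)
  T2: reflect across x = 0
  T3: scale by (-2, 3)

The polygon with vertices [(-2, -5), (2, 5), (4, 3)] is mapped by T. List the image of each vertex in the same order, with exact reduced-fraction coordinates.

image vertices: (0, -9), (8, 21), (12, 15)

T1 translate by (2, 2): (-2, -5) → (0, -3); (2, 5) → (4, 7); (4, 3) → (6, 5)
T2 reflect across x = 0: (0, -3) → (0, -3); (4, 7) → (-4, 7); (6, 5) → (-6, 5)
T3 scale by (-2, 3): (0, -3) → (0, -9); (-4, 7) → (8, 21); (-6, 5) → (12, 15)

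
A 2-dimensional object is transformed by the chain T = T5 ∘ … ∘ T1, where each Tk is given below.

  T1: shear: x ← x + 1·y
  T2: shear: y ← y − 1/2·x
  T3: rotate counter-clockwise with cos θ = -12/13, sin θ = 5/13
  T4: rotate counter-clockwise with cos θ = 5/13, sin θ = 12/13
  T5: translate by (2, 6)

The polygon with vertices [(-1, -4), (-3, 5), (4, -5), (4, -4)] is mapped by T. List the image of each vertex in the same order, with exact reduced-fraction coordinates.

image vertices: (1519/338, 1789/169), (574/169, 296/169), (-155/338, 1673/169), (-138/169, 1494/169)

T1 shear: x ← x + 1·y: (-1, -4) → (-5, -4); (-3, 5) → (2, 5); (4, -5) → (-1, -5); (4, -4) → (0, -4)
T2 shear: y ← y − 1/2·x: (-5, -4) → (-5, -3/2); (2, 5) → (2, 4); (-1, -5) → (-1, -9/2); (0, -4) → (0, -4)
T3 rotate counter-clockwise with cos θ = -12/13, sin θ = 5/13: (-5, -3/2) → (135/26, -7/13); (2, 4) → (-44/13, -38/13); (-1, -9/2) → (69/26, 49/13); (0, -4) → (20/13, 48/13)
T4 rotate counter-clockwise with cos θ = 5/13, sin θ = 12/13: (135/26, -7/13) → (843/338, 775/169); (-44/13, -38/13) → (236/169, -718/169); (69/26, 49/13) → (-831/338, 659/169); (20/13, 48/13) → (-476/169, 480/169)
T5 translate by (2, 6): (843/338, 775/169) → (1519/338, 1789/169); (236/169, -718/169) → (574/169, 296/169); (-831/338, 659/169) → (-155/338, 1673/169); (-476/169, 480/169) → (-138/169, 1494/169)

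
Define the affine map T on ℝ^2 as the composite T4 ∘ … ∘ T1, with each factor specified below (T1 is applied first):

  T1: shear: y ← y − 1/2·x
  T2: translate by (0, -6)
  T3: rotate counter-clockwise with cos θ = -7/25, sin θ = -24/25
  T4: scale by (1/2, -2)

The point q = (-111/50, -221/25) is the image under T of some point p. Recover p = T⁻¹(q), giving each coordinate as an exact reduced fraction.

T1 = [1 0 0; -1/2 1 0; 0 0 1]
T2·T1 = [1 0 0; -1/2 1 -6; 0 0 1]
T3·…·T1 = [-19/25 24/25 -144/25; -41/50 -7/25 42/25; 0 0 1]
T4·…·T1 = [-19/50 12/25 -72/25; 41/25 14/25 -84/25; 0 0 1]
det M = -1; M⁻¹ = [-14/25 12/25 0; 41/25 19/50 6; 0 0 1]
M⁻¹ · (-111/50, -221/25)ᵀ = (-3, -1)ᵀ

p = (-3, -1)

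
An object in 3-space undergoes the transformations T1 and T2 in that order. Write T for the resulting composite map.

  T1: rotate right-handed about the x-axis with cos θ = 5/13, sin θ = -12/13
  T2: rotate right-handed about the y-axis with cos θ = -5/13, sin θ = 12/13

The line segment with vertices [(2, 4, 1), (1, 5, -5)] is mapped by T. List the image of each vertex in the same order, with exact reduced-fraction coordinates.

image vertices: (-646/169, 32/13, -97/169), (-1085/169, -35/13, 269/169)

T1 rotate right-handed about the x-axis with cos θ = 5/13, sin θ = -12/13: (2, 4, 1) → (2, 32/13, -43/13); (1, 5, -5) → (1, -35/13, -85/13)
T2 rotate right-handed about the y-axis with cos θ = -5/13, sin θ = 12/13: (2, 32/13, -43/13) → (-646/169, 32/13, -97/169); (1, -35/13, -85/13) → (-1085/169, -35/13, 269/169)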